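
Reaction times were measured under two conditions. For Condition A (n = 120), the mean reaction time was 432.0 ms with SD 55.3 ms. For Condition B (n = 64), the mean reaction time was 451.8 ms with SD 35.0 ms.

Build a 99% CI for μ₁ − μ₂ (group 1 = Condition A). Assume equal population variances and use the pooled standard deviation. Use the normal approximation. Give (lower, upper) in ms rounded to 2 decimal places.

s_p = √[((n₁−1)s₁² + (n₂−1)s₂²)/(n₁+n₂−2)] = √[(119·55.3² + 63·35.0²)/182] = 49.2297.
SE = 49.2297·√(1/120 + 1/64) = 7.6200.
With z* = 2.576, margin = 2.576 × 7.6200 = 19.6291.
x̄₁ − x̄₂ = 432.0 − 451.8 = -19.8000; interval -19.8000 ± 19.6291 = (-39.43, -0.17).

(-39.43, -0.17)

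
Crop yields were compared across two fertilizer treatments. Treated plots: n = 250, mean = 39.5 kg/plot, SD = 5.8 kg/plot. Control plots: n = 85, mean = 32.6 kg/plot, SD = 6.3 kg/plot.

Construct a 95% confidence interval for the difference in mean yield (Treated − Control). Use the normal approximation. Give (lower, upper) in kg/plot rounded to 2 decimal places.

Per-group SEs: s₁/√n₁ = 5.8/√250 = 0.3668, s₂/√n₂ = 6.3/√85 = 0.6833.
Unpooled SE of the difference: √(0.13454224 + 0.46689889) = 0.7755.
Margin of error = z* · SE = 1.960 × 0.7755 = 1.5200.
x̄₁ − x̄₂ = 39.5 − 32.6 = 6.9000.
CI: 6.9000 ± 1.5200 = (5.38, 8.42).

(5.38, 8.42)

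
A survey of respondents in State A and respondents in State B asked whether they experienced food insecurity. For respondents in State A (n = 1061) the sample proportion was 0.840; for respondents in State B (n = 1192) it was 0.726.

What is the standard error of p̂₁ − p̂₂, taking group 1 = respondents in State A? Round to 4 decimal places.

0.0171

The two standard errors are √(0.8400×0.1600/1061) = 0.01125 and √(0.7260×0.2740/1192) = 0.01292.
Because the samples are independent, SE_diff = √(0.01125² + 0.01292²) = 0.01713.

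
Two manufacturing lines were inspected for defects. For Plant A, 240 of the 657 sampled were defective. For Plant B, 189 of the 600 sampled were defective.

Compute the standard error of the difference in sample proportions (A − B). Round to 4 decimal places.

0.0267

p̂₁ = 240/657 = 0.3653 and p̂₂ = 189/600 = 0.3150.
SE₁ = √(p̂₁(1−p̂₁)/n₁) = √(0.3653·0.6347/657) = 0.01879; SE₂ = √(0.3150·0.6850/600) = 0.01896.
Independent samples: SE of the difference = √(SE₁² + SE₂²) = √(0.0003530641 + 0.0003594816) = 0.02669.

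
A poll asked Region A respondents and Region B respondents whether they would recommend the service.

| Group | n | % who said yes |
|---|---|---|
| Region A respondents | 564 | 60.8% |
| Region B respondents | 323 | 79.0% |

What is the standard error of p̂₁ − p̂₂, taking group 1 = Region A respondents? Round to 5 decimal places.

0.03060

Each SE is √(p̂(1−p̂)/n): √(0.6080·0.3920/564) = 0.02056 and √(0.7900·0.2100/323) = 0.02266.
SE(p̂₁ − p̂₂) = √(SE₁² + SE₂²) = √(0.0004227136 + 0.0005134756) = 0.03060, since the two samples are independent.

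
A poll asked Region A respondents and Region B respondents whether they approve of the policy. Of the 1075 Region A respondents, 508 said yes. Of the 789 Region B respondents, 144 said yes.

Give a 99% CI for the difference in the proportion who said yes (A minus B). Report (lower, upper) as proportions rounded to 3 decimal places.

Sample proportions: 508/1075 = 0.4726, 144/789 = 0.1825.
Each SE is √(p̂(1−p̂)/n): √(0.4726·0.5274/1075) = 0.01523 and √(0.1825·0.8175/789) = 0.01375.
SE(p̂₁ − p̂₂) = √(SE₁² + SE₂²) = √(0.0002319529 + 0.0001890625) = 0.02052, since the two samples are independent.
At 99% confidence z* = 2.576; margin = 2.576 × 0.02052 = 0.05286.
The difference is 0.4726 − 0.1825 = 0.2901, so the interval is 0.2901 ± 0.05286 = (0.237, 0.343).

(0.237, 0.343)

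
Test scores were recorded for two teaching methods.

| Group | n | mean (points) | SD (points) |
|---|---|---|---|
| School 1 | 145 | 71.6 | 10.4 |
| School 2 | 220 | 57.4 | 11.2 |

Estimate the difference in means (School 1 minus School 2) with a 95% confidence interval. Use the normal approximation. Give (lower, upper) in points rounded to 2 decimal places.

(11.95, 16.45)

SE₁ = s₁/√n₁ = 10.4/√145 = 0.8637; SE₂ = 11.2/√220 = 0.7551.
Independent samples, unequal variances: SE_diff = √(SE₁² + SE₂²) = √(0.74597769 + 0.57017601) = 1.1472.
z* = 1.960, so margin of error = 1.960 × 1.1472 = 2.2485.
Difference in means = 71.6 − 57.4 = 14.2000.
14.2000 ± 2.2485 → (11.95, 16.45).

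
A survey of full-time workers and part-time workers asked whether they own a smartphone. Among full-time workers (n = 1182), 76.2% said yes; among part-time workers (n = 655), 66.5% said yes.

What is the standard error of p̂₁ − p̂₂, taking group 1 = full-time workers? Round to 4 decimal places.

0.0222

Each SE is √(p̂(1−p̂)/n): √(0.7620·0.2380/1182) = 0.01239 and √(0.6650·0.3350/655) = 0.01844.
SE(p̂₁ − p̂₂) = √(SE₁² + SE₂²) = √(0.0001535121 + 0.0003400336) = 0.02222, since the two samples are independent.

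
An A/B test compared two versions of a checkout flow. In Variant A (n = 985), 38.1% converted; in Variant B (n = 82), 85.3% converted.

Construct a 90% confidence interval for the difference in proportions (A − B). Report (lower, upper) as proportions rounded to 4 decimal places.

(-0.5412, -0.4028)

SE₁ = √(p̂₁(1−p̂₁)/n₁) = √(0.3810·0.6190/985) = 0.01547; SE₂ = √(0.8530·0.1470/82) = 0.03910.
Independent samples: SE of the difference = √(SE₁² + SE₂²) = √(0.0002393209 + 0.00152881) = 0.04205.
z* for 90% confidence is 1.645, so the margin of error is 1.645 × 0.04205 = 0.06917.
Point estimate p̂₁ − p̂₂ = 0.3810 − 0.8530 = -0.4720.
-0.4720 ± 0.06917 → (-0.5412, -0.4028).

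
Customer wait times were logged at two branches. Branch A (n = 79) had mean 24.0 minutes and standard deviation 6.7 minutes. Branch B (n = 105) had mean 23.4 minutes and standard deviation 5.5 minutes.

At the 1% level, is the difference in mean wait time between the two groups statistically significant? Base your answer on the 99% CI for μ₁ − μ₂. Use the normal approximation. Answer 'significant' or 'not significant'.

SE₁ = s₁/√n₁ = 6.7/√79 = 0.7538; SE₂ = 5.5/√105 = 0.5367.
Independent samples, unequal variances: SE_diff = √(SE₁² + SE₂²) = √(0.56821444 + 0.28804689) = 0.9253.
z* = 2.576, so margin of error = 2.576 × 0.9253 = 2.3836.
Difference in means = 24.0 − 23.4 = 0.6000.
0.6000 ± 2.3836 → (-1.7836, 2.9836).
The interval (-1.7836, 2.9836) contains 0, so the difference is not significant.

not significant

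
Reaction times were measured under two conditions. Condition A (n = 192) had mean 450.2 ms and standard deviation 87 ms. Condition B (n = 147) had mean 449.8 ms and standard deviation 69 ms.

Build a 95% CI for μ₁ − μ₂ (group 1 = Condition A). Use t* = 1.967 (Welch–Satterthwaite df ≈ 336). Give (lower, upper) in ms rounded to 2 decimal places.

Standard errors of each mean: 87/√192 = 6.2787 and 69/√147 = 5.6910.
SE(x̄₁ − x̄₂) = √(6.2787² + 5.6910²) = 8.4741 for independent samples with unequal variances.
With t* = 1.967, the margin is 1.967 × 8.4741 = 16.6686.
x̄₁ − x̄₂ = 450.2 − 449.8 = 0.4000; the interval is 0.4000 ± 16.6686 = (-16.27, 17.07).

(-16.27, 17.07)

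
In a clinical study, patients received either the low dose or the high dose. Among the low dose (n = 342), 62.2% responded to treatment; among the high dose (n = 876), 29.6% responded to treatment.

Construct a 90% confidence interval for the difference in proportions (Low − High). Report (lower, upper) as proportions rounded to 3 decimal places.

(0.276, 0.376)

SE₁ = √(p̂₁(1−p̂₁)/n₁) = √(0.6220·0.3780/342) = 0.02622; SE₂ = √(0.2960·0.7040/876) = 0.01542.
Independent samples: SE of the difference = √(SE₁² + SE₂²) = √(0.0006874884 + 0.0002377764) = 0.03042.
z* for 90% confidence is 1.645, so the margin of error is 1.645 × 0.03042 = 0.05004.
Point estimate p̂₁ − p̂₂ = 0.6220 − 0.2960 = 0.3260.
0.3260 ± 0.05004 → (0.276, 0.376).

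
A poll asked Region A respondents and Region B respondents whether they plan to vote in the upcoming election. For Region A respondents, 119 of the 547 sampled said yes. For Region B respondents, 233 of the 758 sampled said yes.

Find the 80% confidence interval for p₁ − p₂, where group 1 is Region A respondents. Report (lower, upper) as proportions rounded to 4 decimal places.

First, p̂₁ = 119/547 = 0.2176; p̂₂ = 233/758 = 0.3074.
The two standard errors are √(0.2176×0.7824/547) = 0.01764 and √(0.3074×0.6926/758) = 0.01676.
Because the samples are independent, SE_diff = √(0.01764² + 0.01676²) = 0.02433.
Using z* = 1.282 for 80%, ME = 1.282 × 0.02433 = 0.03119.
p̂₁ − p̂₂ = -0.0898; interval -0.0898 ± 0.03119 gives (-0.1210, -0.0586).

(-0.1210, -0.0586)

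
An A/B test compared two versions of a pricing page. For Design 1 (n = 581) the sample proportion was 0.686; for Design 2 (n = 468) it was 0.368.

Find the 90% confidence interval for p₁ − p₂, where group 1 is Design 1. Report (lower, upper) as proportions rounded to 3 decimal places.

(0.270, 0.366)

SE₁ = √(p̂₁(1−p̂₁)/n₁) = √(0.6860·0.3140/581) = 0.01925; SE₂ = √(0.3680·0.6320/468) = 0.02229.
Independent samples: SE of the difference = √(SE₁² + SE₂²) = √(0.0003705625 + 0.0004968441) = 0.02945.
z* for 90% confidence is 1.645, so the margin of error is 1.645 × 0.02945 = 0.04845.
Point estimate p̂₁ − p̂₂ = 0.6860 − 0.3680 = 0.3180.
0.3180 ± 0.04845 → (0.270, 0.366).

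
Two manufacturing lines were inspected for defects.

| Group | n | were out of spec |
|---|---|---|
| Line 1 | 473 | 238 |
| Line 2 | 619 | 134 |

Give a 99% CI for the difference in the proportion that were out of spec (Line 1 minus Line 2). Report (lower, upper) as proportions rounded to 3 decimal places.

First, p̂₁ = 238/473 = 0.5032; p̂₂ = 134/619 = 0.2165.
The two standard errors are √(0.5032×0.4968/473) = 0.02299 and √(0.2165×0.7835/619) = 0.01655.
Because the samples are independent, SE_diff = √(0.02299² + 0.01655²) = 0.02833.
Using z* = 2.576 for 99%, ME = 2.576 × 0.02833 = 0.07298.
p̂₁ − p̂₂ = 0.2867; interval 0.2867 ± 0.07298 gives (0.214, 0.360).

(0.214, 0.360)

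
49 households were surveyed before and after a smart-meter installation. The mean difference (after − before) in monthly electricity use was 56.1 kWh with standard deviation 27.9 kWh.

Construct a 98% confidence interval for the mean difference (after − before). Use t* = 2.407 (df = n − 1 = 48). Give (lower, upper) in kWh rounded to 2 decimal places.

(46.51, 65.69)

Paired design: SE = s_d/√n = 27.9/√49 = 3.9857.
t* = 2.407; margin of error = 2.407 × 3.9857 = 9.5936.
56.1 ± 9.5936 → (46.51, 65.69).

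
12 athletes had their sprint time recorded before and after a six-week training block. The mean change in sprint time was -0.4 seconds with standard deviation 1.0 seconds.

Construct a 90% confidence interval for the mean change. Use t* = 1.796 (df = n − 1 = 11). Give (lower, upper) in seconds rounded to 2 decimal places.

(-0.92, 0.12)

Paired design: SE = s_d/√n = 1.0/√12 = 0.2887.
t* = 1.796; margin of error = 1.796 × 0.2887 = 0.5185.
-0.4 ± 0.5185 → (-0.92, 0.12).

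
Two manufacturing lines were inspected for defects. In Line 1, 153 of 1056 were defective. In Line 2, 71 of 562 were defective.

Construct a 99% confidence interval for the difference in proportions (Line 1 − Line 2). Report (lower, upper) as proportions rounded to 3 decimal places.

(-0.027, 0.064)

Sample proportions: 153/1056 = 0.1449, 71/562 = 0.1263.
Each SE is √(p̂(1−p̂)/n): √(0.1449·0.8551/1056) = 0.01083 and √(0.1263·0.8737/562) = 0.01401.
SE(p̂₁ − p̂₂) = √(SE₁² + SE₂²) = √(0.0001172889 + 0.0001962801) = 0.01771, since the two samples are independent.
At 99% confidence z* = 2.576; margin = 2.576 × 0.01771 = 0.04562.
The difference is 0.1449 − 0.1263 = 0.0186, so the interval is 0.0186 ± 0.04562 = (-0.027, 0.064).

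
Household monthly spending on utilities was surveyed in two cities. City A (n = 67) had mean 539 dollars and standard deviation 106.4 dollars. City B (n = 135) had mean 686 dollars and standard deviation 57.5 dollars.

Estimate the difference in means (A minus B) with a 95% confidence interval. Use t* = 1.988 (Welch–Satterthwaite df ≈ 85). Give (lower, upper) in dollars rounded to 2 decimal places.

(-174.65, -119.35)

Standard errors of each mean: 106.4/√67 = 12.9988 and 57.5/√135 = 4.9488.
SE(x̄₁ − x̄₂) = √(12.9988² + 4.9488²) = 13.9090 for independent samples with unequal variances.
With t* = 1.988, the margin is 1.988 × 13.9090 = 27.6511.
x̄₁ − x̄₂ = 539 − 686 = -147.0000; the interval is -147.0000 ± 27.6511 = (-174.65, -119.35).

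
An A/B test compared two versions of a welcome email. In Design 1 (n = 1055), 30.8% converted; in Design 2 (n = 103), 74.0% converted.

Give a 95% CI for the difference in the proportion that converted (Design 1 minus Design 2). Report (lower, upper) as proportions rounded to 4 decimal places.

(-0.5212, -0.3428)

SE₁ = √(p̂₁(1−p̂₁)/n₁) = √(0.3080·0.6920/1055) = 0.01421; SE₂ = √(0.7400·0.2600/103) = 0.04322.
Independent samples: SE of the difference = √(SE₁² + SE₂²) = √(0.0002019241 + 0.0018679684) = 0.04550.
z* for 95% confidence is 1.960, so the margin of error is 1.960 × 0.04550 = 0.08918.
Point estimate p̂₁ − p̂₂ = 0.3080 − 0.7400 = -0.4320.
-0.4320 ± 0.08918 → (-0.5212, -0.3428).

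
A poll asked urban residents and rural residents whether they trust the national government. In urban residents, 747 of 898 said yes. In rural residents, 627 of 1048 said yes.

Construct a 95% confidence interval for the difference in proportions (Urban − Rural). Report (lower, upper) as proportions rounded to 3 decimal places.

(0.195, 0.272)

First, p̂₁ = 747/898 = 0.8318; p̂₂ = 627/1048 = 0.5983.
The two standard errors are √(0.8318×0.1682/898) = 0.01248 and √(0.5983×0.4017/1048) = 0.01514.
Because the samples are independent, SE_diff = √(0.01248² + 0.01514²) = 0.01962.
Using z* = 1.960 for 95%, ME = 1.960 × 0.01962 = 0.03846.
p̂₁ − p̂₂ = 0.2335; interval 0.2335 ± 0.03846 gives (0.195, 0.272).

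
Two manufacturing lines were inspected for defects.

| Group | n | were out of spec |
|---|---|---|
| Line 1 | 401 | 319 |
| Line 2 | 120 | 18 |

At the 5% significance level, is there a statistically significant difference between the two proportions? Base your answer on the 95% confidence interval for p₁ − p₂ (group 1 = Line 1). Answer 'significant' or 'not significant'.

First, p̂₁ = 319/401 = 0.7955; p̂₂ = 18/120 = 0.1500.
The two standard errors are √(0.7955×0.2045/401) = 0.02014 and √(0.1500×0.8500/120) = 0.03260.
Because the samples are independent, SE_diff = √(0.02014² + 0.03260²) = 0.03832.
Using z* = 1.960 for 95%, ME = 1.960 × 0.03832 = 0.07511.
p̂₁ − p̂₂ = 0.6455; interval 0.6455 ± 0.07511 gives (0.57039, 0.72061).
The interval (0.57039, 0.72061) does not contain 0, so the difference is significant.

significant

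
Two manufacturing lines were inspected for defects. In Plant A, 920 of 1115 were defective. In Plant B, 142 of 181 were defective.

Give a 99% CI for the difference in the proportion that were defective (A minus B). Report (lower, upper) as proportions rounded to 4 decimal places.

Sample proportions: 920/1115 = 0.8251, 142/181 = 0.7845.
Each SE is √(p̂(1−p̂)/n): √(0.8251·0.1749/1115) = 0.01138 and √(0.7845·0.2155/181) = 0.03056.
SE(p̂₁ − p̂₂) = √(SE₁² + SE₂²) = √(0.0001295044 + 0.0009339136) = 0.03261, since the two samples are independent.
At 99% confidence z* = 2.576; margin = 2.576 × 0.03261 = 0.08400.
The difference is 0.8251 − 0.7845 = 0.0406, so the interval is 0.0406 ± 0.08400 = (-0.0434, 0.1246).

(-0.0434, 0.1246)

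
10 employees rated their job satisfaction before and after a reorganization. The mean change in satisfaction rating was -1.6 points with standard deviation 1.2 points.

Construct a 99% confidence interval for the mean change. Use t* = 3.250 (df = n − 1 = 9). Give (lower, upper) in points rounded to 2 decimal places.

This is a matched-pairs design, so SE = s_d/√n = 1.2/√10 = 0.3795.
Margin = 3.250 × 0.3795 = 1.2334; the interval is -1.6 ± 1.2334 = (-2.83, -0.37).

(-2.83, -0.37)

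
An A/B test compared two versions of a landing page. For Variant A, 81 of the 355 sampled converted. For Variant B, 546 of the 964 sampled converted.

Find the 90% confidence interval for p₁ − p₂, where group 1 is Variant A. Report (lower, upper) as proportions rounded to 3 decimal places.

p̂₁ = 81/355 = 0.2282 and p̂₂ = 546/964 = 0.5664.
SE₁ = √(p̂₁(1−p̂₁)/n₁) = √(0.2282·0.7718/355) = 0.02227; SE₂ = √(0.5664·0.4336/964) = 0.01596.
Independent samples: SE of the difference = √(SE₁² + SE₂²) = √(0.0004959529 + 0.0002547216) = 0.02740.
z* for 90% confidence is 1.645, so the margin of error is 1.645 × 0.02740 = 0.04507.
Point estimate p̂₁ − p̂₂ = 0.2282 − 0.5664 = -0.3382.
-0.3382 ± 0.04507 → (-0.383, -0.293).

(-0.383, -0.293)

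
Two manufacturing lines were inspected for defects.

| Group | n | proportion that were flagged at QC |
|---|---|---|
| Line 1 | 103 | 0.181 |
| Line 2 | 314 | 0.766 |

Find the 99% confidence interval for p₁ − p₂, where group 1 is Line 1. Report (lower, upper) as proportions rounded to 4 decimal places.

(-0.7005, -0.4695)

SE₁ = √(p̂₁(1−p̂₁)/n₁) = √(0.1810·0.8190/103) = 0.03794; SE₂ = √(0.7660·0.2340/314) = 0.02389.
Independent samples: SE of the difference = √(SE₁² + SE₂²) = √(0.0014394436 + 0.0005707321) = 0.04483.
z* for 99% confidence is 2.576, so the margin of error is 2.576 × 0.04483 = 0.11548.
Point estimate p̂₁ − p̂₂ = 0.1810 − 0.7660 = -0.5850.
-0.5850 ± 0.11548 → (-0.7005, -0.4695).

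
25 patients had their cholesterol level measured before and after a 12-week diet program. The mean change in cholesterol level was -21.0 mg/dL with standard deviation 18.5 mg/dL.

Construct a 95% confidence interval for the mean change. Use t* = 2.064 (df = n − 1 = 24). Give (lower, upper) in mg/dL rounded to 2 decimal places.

(-28.64, -13.36)

This is a matched-pairs design, so SE = s_d/√n = 18.5/√25 = 3.7000.
Margin = 2.064 × 3.7000 = 7.6368; the interval is -21.0 ± 7.6368 = (-28.64, -13.36).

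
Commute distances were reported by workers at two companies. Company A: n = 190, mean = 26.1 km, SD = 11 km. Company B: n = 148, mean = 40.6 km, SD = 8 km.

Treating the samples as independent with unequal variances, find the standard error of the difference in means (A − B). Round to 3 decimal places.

1.034

Standard errors of each mean: 11/√190 = 0.7980 and 8/√148 = 0.6576.
SE(x̄₁ − x̄₂) = √(0.7980² + 0.6576²) = 1.0340 for independent samples with unequal variances.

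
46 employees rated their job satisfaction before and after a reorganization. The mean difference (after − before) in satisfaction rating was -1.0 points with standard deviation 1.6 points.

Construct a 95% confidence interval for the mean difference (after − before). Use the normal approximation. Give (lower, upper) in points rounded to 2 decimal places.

(-1.46, -0.54)

Paired design: SE = s_d/√n = 1.6/√46 = 0.2359.
z* = 1.960; margin of error = 1.960 × 0.2359 = 0.4624.
-1.0 ± 0.4624 → (-1.46, -0.54).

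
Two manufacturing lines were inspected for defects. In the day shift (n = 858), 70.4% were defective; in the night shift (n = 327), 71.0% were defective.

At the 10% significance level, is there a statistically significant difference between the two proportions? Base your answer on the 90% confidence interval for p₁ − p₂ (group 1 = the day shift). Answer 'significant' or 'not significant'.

Each SE is √(p̂(1−p̂)/n): √(0.7040·0.2960/858) = 0.01558 and √(0.7100·0.2900/327) = 0.02509.
SE(p̂₁ − p̂₂) = √(SE₁² + SE₂²) = √(0.0002427364 + 0.0006295081) = 0.02953, since the two samples are independent.
At 90% confidence z* = 1.645; margin = 1.645 × 0.02953 = 0.04858.
The difference is 0.7040 − 0.7100 = -0.0060, so the interval is -0.0060 ± 0.04858 = (-0.05458, 0.04258).
The interval (-0.05458, 0.04258) contains 0, so the difference is not significant.

not significant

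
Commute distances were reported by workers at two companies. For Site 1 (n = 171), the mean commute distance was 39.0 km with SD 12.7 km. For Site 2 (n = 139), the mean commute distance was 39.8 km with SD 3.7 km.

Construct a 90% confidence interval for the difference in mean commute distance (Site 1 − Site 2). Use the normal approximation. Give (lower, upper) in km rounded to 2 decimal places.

Standard errors of each mean: 12.7/√171 = 0.9712 and 3.7/√139 = 0.3138.
SE(x̄₁ − x̄₂) = √(0.9712² + 0.3138²) = 1.0206 for independent samples with unequal variances.
With z* = 1.645, the margin is 1.645 × 1.0206 = 1.6789.
x̄₁ − x̄₂ = 39.0 − 39.8 = -0.8000; the interval is -0.8000 ± 1.6789 = (-2.48, 0.88).

(-2.48, 0.88)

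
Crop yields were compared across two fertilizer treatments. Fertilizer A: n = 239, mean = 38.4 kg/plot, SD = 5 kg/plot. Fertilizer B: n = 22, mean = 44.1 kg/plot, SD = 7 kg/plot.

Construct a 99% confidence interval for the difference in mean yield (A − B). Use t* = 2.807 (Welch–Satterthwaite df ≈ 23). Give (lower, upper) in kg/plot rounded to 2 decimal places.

Per-group SEs: s₁/√n₁ = 5/√239 = 0.3234, s₂/√n₂ = 7/√22 = 1.4924.
Unpooled SE of the difference: √(0.10458756 + 2.22725776) = 1.5270.
Margin of error = t* · SE = 2.807 × 1.5270 = 4.2863.
x̄₁ − x̄₂ = 38.4 − 44.1 = -5.7000.
CI: -5.7000 ± 4.2863 = (-9.99, -1.41).

(-9.99, -1.41)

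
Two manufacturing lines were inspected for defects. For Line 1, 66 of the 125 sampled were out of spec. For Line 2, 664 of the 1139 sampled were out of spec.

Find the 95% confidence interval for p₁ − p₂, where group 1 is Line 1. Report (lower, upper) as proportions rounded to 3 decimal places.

(-0.147, 0.037)

First, p̂₁ = 66/125 = 0.5280; p̂₂ = 664/1139 = 0.5830.
The two standard errors are √(0.5280×0.4720/125) = 0.04465 and √(0.5830×0.4170/1139) = 0.01461.
Because the samples are independent, SE_diff = √(0.04465² + 0.01461²) = 0.04698.
Using z* = 1.960 for 95%, ME = 1.960 × 0.04698 = 0.09208.
p̂₁ − p̂₂ = -0.0550; interval -0.0550 ± 0.09208 gives (-0.147, 0.037).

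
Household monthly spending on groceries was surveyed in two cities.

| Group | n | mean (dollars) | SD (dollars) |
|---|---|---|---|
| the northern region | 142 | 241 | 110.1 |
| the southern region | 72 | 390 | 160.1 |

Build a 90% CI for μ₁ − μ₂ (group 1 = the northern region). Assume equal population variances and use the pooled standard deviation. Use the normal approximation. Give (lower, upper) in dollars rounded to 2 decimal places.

s_p = √[((n₁−1)s₁² + (n₂−1)s₂²)/(n₁+n₂−2)] = √[(141·110.1² + 71·160.1²)/212] = 129.0216.
SE = 129.0216·√(1/142 + 1/72) = 18.6663.
With z* = 1.645, margin = 1.645 × 18.6663 = 30.7061.
x̄₁ − x̄₂ = 241 − 390 = -149.0000; interval -149.0000 ± 30.7061 = (-179.71, -118.29).

(-179.71, -118.29)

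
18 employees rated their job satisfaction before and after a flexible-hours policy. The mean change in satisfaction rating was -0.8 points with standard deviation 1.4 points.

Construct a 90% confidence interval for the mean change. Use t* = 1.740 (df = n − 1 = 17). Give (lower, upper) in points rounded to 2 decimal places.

This is a matched-pairs design, so SE = s_d/√n = 1.4/√18 = 0.3300.
Margin = 1.740 × 0.3300 = 0.5742; the interval is -0.8 ± 0.5742 = (-1.37, -0.23).

(-1.37, -0.23)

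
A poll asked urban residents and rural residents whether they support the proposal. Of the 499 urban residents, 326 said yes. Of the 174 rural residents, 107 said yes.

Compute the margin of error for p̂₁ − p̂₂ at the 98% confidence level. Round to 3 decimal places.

0.099

p̂₁ = 326/499 = 0.6533 and p̂₂ = 107/174 = 0.6149.
SE₁ = √(p̂₁(1−p̂₁)/n₁) = √(0.6533·0.3467/499) = 0.02131; SE₂ = √(0.6149·0.3851/174) = 0.03689.
Independent samples: SE of the difference = √(SE₁² + SE₂²) = √(0.0004541161 + 0.0013608721) = 0.04260.
z* for 98% confidence is 2.326, so the margin of error is 2.326 × 0.04260 = 0.09909.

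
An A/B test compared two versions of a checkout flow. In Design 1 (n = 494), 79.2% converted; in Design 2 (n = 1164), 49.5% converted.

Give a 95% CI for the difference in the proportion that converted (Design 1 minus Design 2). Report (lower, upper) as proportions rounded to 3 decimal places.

SE₁ = √(p̂₁(1−p̂₁)/n₁) = √(0.7920·0.2080/494) = 0.01826; SE₂ = √(0.4950·0.5050/1164) = 0.01465.
Independent samples: SE of the difference = √(SE₁² + SE₂²) = √(0.0003334276 + 0.0002146225) = 0.02341.
z* for 95% confidence is 1.960, so the margin of error is 1.960 × 0.02341 = 0.04588.
Point estimate p̂₁ − p̂₂ = 0.7920 − 0.4950 = 0.2970.
0.2970 ± 0.04588 → (0.251, 0.343).

(0.251, 0.343)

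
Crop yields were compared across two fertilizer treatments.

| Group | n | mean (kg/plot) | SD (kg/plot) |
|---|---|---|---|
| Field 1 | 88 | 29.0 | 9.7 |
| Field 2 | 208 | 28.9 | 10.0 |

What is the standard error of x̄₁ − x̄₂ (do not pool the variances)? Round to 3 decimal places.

1.245

SE₁ = s₁/√n₁ = 9.7/√88 = 1.0340; SE₂ = 10.0/√208 = 0.6934.
Independent samples, unequal variances: SE_diff = √(SE₁² + SE₂²) = √(1.069156 + 0.48080356) = 1.2450.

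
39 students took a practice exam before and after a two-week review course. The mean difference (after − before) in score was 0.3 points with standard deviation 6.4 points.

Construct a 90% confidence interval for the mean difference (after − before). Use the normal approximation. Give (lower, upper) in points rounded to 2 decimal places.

Paired design: SE = s_d/√n = 6.4/√39 = 1.0248.
z* = 1.645; margin of error = 1.645 × 1.0248 = 1.6858.
0.3 ± 1.6858 → (-1.39, 1.99).

(-1.39, 1.99)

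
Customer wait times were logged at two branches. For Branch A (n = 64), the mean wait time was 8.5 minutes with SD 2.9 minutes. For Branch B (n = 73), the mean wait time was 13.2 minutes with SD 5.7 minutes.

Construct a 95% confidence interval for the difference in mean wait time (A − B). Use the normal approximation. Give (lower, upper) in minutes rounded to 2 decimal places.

(-6.19, -3.21)

SE₁ = s₁/√n₁ = 2.9/√64 = 0.3625; SE₂ = 5.7/√73 = 0.6671.
Independent samples, unequal variances: SE_diff = √(SE₁² + SE₂²) = √(0.13140625 + 0.44502241) = 0.7592.
z* = 1.960, so margin of error = 1.960 × 0.7592 = 1.4880.
Difference in means = 8.5 − 13.2 = -4.7000.
-4.7000 ± 1.4880 → (-6.19, -3.21).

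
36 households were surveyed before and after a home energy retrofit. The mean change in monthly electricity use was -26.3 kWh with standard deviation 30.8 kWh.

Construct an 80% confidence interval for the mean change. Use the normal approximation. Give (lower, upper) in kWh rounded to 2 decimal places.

(-32.88, -19.72)

This is a matched-pairs design, so SE = s_d/√n = 30.8/√36 = 5.1333.
Margin = 1.282 × 5.1333 = 6.5809; the interval is -26.3 ± 6.5809 = (-32.88, -19.72).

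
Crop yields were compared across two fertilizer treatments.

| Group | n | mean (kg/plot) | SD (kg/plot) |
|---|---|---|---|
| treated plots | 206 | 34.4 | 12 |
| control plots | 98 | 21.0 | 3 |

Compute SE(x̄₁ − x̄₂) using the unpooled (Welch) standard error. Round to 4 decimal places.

0.8893

Standard errors of each mean: 12/√206 = 0.8361 and 3/√98 = 0.3030.
SE(x̄₁ − x̄₂) = √(0.8361² + 0.3030²) = 0.8893 for independent samples with unequal variances.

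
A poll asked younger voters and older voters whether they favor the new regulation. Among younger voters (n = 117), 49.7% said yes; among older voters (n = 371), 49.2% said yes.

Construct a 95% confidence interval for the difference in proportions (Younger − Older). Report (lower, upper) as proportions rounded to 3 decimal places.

(-0.099, 0.109)

SE₁ = √(p̂₁(1−p̂₁)/n₁) = √(0.4970·0.5030/117) = 0.04622; SE₂ = √(0.4920·0.5080/371) = 0.02596.
Independent samples: SE of the difference = √(SE₁² + SE₂²) = √(0.0021362884 + 0.0006739216) = 0.05301.
z* for 95% confidence is 1.960, so the margin of error is 1.960 × 0.05301 = 0.10390.
Point estimate p̂₁ − p̂₂ = 0.4970 − 0.4920 = 0.0050.
0.0050 ± 0.10390 → (-0.099, 0.109).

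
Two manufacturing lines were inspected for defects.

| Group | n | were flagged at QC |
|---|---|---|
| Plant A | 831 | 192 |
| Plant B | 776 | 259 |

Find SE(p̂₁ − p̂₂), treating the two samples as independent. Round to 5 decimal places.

Sample proportions: 192/831 = 0.2310, 259/776 = 0.3338.
Each SE is √(p̂(1−p̂)/n): √(0.2310·0.7690/831) = 0.01462 and √(0.3338·0.6662/776) = 0.01693.
SE(p̂₁ − p̂₂) = √(SE₁² + SE₂²) = √(0.0002137444 + 0.0002866249) = 0.02237, since the two samples are independent.

0.02237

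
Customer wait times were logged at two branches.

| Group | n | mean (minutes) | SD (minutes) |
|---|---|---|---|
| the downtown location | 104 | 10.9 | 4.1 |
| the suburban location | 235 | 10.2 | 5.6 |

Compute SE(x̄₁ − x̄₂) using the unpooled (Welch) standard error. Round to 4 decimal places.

Standard errors of each mean: 4.1/√104 = 0.4020 and 5.6/√235 = 0.3653.
SE(x̄₁ − x̄₂) = √(0.4020² + 0.3653²) = 0.5432 for independent samples with unequal variances.

0.5432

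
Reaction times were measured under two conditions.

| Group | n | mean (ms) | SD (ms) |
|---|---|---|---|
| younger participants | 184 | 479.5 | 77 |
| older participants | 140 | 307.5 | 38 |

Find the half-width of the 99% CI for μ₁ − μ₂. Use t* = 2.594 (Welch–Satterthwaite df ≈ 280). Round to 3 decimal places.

16.918

Per-group SEs: s₁/√n₁ = 77/√184 = 5.6765, s₂/√n₂ = 38/√140 = 3.2116.
Unpooled SE of the difference: √(32.22265225 + 10.31437456) = 6.5220.
Margin of error = t* · SE = 2.594 × 6.5220 = 16.9181.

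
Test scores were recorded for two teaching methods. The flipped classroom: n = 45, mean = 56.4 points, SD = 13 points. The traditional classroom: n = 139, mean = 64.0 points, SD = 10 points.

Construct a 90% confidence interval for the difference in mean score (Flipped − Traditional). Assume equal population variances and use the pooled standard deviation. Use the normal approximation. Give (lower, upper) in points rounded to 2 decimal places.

(-10.65, -4.55)

s_p = √[((n₁−1)s₁² + (n₂−1)s₂²)/(n₁+n₂−2)] = √[(44·13² + 138·10²)/182] = 10.8019.
SE = 10.8019·√(1/45 + 1/139) = 1.8527.
With z* = 1.645, margin = 1.645 × 1.8527 = 3.0477.
x̄₁ − x̄₂ = 56.4 − 64.0 = -7.6000; interval -7.6000 ± 3.0477 = (-10.65, -4.55).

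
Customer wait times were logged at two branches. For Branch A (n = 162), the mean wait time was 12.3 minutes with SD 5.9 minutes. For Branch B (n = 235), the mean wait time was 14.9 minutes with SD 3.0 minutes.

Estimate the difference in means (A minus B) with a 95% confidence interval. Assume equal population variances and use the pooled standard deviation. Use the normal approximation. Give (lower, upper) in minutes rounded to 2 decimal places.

(-3.48, -1.72)

Pooled variance s_p² = [161·5.9² + 234·3.0²] / (162+235−2) = 19.5200, so s_p = 4.4181.
SE_diff = s_p·√(1/n₁ + 1/n₂) = 4.4181·√(1/162 + 1/235) = 0.4512.
z* = 1.960; margin = 1.960 × 0.4512 = 0.8844.
Difference = 12.3 − 14.9 = -2.6000.
-2.6000 ± 0.8844 → (-3.48, -1.72).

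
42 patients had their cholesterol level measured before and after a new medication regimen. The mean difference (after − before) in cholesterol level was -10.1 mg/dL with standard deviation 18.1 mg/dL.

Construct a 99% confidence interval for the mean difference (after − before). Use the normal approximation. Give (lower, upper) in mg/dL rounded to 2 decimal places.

(-17.29, -2.91)

This is a matched-pairs design, so SE = s_d/√n = 18.1/√42 = 2.7929.
Margin = 2.576 × 2.7929 = 7.1945; the interval is -10.1 ± 7.1945 = (-17.29, -2.91).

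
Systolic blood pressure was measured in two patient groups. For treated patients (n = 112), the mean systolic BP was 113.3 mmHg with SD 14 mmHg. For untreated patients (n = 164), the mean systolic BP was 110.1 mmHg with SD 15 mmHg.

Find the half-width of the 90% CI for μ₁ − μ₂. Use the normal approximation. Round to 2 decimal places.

2.91

Standard errors of each mean: 14/√112 = 1.3229 and 15/√164 = 1.1713.
SE(x̄₁ − x̄₂) = √(1.3229² + 1.1713²) = 1.7669 for independent samples with unequal variances.
With z* = 1.645, the margin is 1.645 × 1.7669 = 2.9066.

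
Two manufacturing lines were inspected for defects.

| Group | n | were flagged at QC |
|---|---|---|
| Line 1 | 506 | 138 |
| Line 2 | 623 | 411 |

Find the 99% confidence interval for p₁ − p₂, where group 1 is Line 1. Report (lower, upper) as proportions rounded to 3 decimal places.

(-0.458, -0.316)

p̂₁ = 138/506 = 0.2727 and p̂₂ = 411/623 = 0.6597.
SE₁ = √(p̂₁(1−p̂₁)/n₁) = √(0.2727·0.7273/506) = 0.01980; SE₂ = √(0.6597·0.3403/623) = 0.01898.
Independent samples: SE of the difference = √(SE₁² + SE₂²) = √(0.00039204 + 0.0003602404) = 0.02743.
z* for 99% confidence is 2.576, so the margin of error is 2.576 × 0.02743 = 0.07066.
Point estimate p̂₁ − p̂₂ = 0.2727 − 0.6597 = -0.3870.
-0.3870 ± 0.07066 → (-0.458, -0.316).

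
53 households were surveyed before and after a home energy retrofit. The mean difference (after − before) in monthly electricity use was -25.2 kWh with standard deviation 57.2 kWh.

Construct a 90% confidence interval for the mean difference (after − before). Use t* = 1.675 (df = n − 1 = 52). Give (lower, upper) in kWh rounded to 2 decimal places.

This is a matched-pairs design, so SE = s_d/√n = 57.2/√53 = 7.8570.
Margin = 1.675 × 7.8570 = 13.1605; the interval is -25.2 ± 13.1605 = (-38.36, -12.04).

(-38.36, -12.04)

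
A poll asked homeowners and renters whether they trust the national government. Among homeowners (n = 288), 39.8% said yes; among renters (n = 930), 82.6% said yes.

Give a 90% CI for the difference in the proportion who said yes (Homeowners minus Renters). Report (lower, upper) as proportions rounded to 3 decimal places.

SE₁ = √(p̂₁(1−p̂₁)/n₁) = √(0.3980·0.6020/288) = 0.02884; SE₂ = √(0.8260·0.1740/930) = 0.01243.
Independent samples: SE of the difference = √(SE₁² + SE₂²) = √(0.0008317456 + 0.0001545049) = 0.03140.
z* for 90% confidence is 1.645, so the margin of error is 1.645 × 0.03140 = 0.05165.
Point estimate p̂₁ − p̂₂ = 0.3980 − 0.8260 = -0.4280.
-0.4280 ± 0.05165 → (-0.480, -0.376).

(-0.480, -0.376)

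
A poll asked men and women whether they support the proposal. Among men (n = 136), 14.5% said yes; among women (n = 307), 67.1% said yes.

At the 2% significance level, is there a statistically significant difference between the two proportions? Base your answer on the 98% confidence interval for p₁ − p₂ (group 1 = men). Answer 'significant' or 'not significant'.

Each SE is √(p̂(1−p̂)/n): √(0.1450·0.8550/136) = 0.03019 and √(0.6710·0.3290/307) = 0.02682.
SE(p̂₁ − p̂₂) = √(SE₁² + SE₂²) = √(0.0009114361 + 0.0007193124) = 0.04038, since the two samples are independent.
At 98% confidence z* = 2.326; margin = 2.326 × 0.04038 = 0.09392.
The difference is 0.1450 − 0.6710 = -0.5260, so the interval is -0.5260 ± 0.09392 = (-0.61992, -0.43208).
The interval (-0.61992, -0.43208) does not contain 0, so the difference is significant.

significant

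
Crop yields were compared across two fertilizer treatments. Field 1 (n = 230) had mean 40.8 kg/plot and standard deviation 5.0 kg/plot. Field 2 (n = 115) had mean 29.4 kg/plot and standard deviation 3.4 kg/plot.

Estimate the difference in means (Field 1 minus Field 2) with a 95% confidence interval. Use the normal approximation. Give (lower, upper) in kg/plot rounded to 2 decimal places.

(10.50, 12.30)

SE₁ = s₁/√n₁ = 5.0/√230 = 0.3297; SE₂ = 3.4/√115 = 0.3171.
Independent samples, unequal variances: SE_diff = √(SE₁² + SE₂²) = √(0.10870209 + 0.10055241) = 0.4574.
z* = 1.960, so margin of error = 1.960 × 0.4574 = 0.8965.
Difference in means = 40.8 − 29.4 = 11.4000.
11.4000 ± 0.8965 → (10.50, 12.30).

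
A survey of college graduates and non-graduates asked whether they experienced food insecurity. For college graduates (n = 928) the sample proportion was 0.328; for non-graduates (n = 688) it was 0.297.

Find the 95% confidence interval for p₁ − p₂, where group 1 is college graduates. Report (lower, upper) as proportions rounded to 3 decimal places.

(-0.015, 0.077)

Each SE is √(p̂(1−p̂)/n): √(0.3280·0.6720/928) = 0.01541 and √(0.2970·0.7030/688) = 0.01742.
SE(p̂₁ − p̂₂) = √(SE₁² + SE₂²) = √(0.0002374681 + 0.0003034564) = 0.02326, since the two samples are independent.
At 95% confidence z* = 1.960; margin = 1.960 × 0.02326 = 0.04559.
The difference is 0.3280 − 0.2970 = 0.0310, so the interval is 0.0310 ± 0.04559 = (-0.015, 0.077).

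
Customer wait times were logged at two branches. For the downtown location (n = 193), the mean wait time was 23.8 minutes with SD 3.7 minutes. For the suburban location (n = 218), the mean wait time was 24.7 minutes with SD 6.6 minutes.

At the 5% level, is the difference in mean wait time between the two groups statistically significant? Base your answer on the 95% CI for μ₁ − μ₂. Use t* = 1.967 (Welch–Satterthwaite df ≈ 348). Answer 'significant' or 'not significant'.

not significant

Standard errors of each mean: 3.7/√193 = 0.2663 and 6.6/√218 = 0.4470.
SE(x̄₁ − x̄₂) = √(0.2663² + 0.4470²) = 0.5203 for independent samples with unequal variances.
With t* = 1.967, the margin is 1.967 × 0.5203 = 1.0234.
x̄₁ − x̄₂ = 23.8 − 24.7 = -0.9000; the interval is -0.9000 ± 1.0234 = (-1.9234, 0.1234).
The interval (-1.9234, 0.1234) contains 0, so the difference is not significant.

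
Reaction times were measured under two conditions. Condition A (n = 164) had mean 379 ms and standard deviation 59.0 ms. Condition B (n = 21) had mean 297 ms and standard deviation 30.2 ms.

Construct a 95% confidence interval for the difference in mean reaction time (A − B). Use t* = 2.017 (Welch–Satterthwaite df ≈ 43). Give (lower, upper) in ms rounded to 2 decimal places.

(65.78, 98.22)

SE₁ = s₁/√n₁ = 59.0/√164 = 4.6071; SE₂ = 30.2/√21 = 6.5902.
Independent samples, unequal variances: SE_diff = √(SE₁² + SE₂²) = √(21.22537041 + 43.43073604) = 8.0409.
t* = 2.017, so margin of error = 2.017 × 8.0409 = 16.2185.
Difference in means = 379 − 297 = 82.0000.
82.0000 ± 16.2185 → (65.78, 98.22).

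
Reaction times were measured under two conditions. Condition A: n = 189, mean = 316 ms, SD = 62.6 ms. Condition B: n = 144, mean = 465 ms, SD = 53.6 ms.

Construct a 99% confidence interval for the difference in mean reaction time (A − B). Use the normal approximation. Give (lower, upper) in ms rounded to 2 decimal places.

(-165.43, -132.57)

Standard errors of each mean: 62.6/√189 = 4.5535 and 53.6/√144 = 4.4667.
SE(x̄₁ − x̄₂) = √(4.5535² + 4.4667²) = 6.3785 for independent samples with unequal variances.
With z* = 2.576, the margin is 2.576 × 6.3785 = 16.4310.
x̄₁ − x̄₂ = 316 − 465 = -149.0000; the interval is -149.0000 ± 16.4310 = (-165.43, -132.57).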